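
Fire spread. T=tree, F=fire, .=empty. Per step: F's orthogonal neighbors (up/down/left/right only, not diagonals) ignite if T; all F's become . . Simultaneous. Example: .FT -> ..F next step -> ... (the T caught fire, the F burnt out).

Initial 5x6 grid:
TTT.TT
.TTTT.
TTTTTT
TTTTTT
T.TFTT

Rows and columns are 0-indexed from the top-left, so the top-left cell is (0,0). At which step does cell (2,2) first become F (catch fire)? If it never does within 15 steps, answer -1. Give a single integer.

Step 1: cell (2,2)='T' (+3 fires, +1 burnt)
Step 2: cell (2,2)='T' (+4 fires, +3 burnt)
Step 3: cell (2,2)='F' (+5 fires, +4 burnt)
  -> target ignites at step 3
Step 4: cell (2,2)='.' (+5 fires, +5 burnt)
Step 5: cell (2,2)='.' (+5 fires, +5 burnt)
Step 6: cell (2,2)='.' (+2 fires, +5 burnt)
Step 7: cell (2,2)='.' (+1 fires, +2 burnt)
Step 8: cell (2,2)='.' (+0 fires, +1 burnt)
  fire out at step 8

3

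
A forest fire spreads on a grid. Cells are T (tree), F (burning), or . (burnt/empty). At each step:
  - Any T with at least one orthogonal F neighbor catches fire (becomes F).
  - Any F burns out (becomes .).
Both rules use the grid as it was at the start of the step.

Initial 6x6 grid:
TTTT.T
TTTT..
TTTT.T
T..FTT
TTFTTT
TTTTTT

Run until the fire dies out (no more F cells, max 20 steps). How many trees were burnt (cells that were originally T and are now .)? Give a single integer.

Answer: 27

Derivation:
Step 1: +5 fires, +2 burnt (F count now 5)
Step 2: +7 fires, +5 burnt (F count now 7)
Step 3: +8 fires, +7 burnt (F count now 8)
Step 4: +4 fires, +8 burnt (F count now 4)
Step 5: +2 fires, +4 burnt (F count now 2)
Step 6: +1 fires, +2 burnt (F count now 1)
Step 7: +0 fires, +1 burnt (F count now 0)
Fire out after step 7
Initially T: 28, now '.': 35
Total burnt (originally-T cells now '.'): 27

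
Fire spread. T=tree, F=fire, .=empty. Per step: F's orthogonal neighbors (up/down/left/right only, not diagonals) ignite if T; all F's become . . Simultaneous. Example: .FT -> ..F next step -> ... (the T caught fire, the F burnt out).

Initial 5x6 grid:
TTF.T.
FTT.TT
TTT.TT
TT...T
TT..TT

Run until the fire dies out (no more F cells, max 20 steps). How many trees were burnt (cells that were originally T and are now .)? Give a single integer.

Answer: 11

Derivation:
Step 1: +5 fires, +2 burnt (F count now 5)
Step 2: +3 fires, +5 burnt (F count now 3)
Step 3: +2 fires, +3 burnt (F count now 2)
Step 4: +1 fires, +2 burnt (F count now 1)
Step 5: +0 fires, +1 burnt (F count now 0)
Fire out after step 5
Initially T: 19, now '.': 22
Total burnt (originally-T cells now '.'): 11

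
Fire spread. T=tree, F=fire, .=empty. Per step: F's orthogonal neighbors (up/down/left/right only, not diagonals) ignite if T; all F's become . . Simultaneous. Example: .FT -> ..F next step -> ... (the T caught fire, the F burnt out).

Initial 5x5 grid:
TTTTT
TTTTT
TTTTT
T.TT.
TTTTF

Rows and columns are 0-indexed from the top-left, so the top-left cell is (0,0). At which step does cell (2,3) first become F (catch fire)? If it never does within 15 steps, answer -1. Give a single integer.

Step 1: cell (2,3)='T' (+1 fires, +1 burnt)
Step 2: cell (2,3)='T' (+2 fires, +1 burnt)
Step 3: cell (2,3)='F' (+3 fires, +2 burnt)
  -> target ignites at step 3
Step 4: cell (2,3)='.' (+4 fires, +3 burnt)
Step 5: cell (2,3)='.' (+5 fires, +4 burnt)
Step 6: cell (2,3)='.' (+4 fires, +5 burnt)
Step 7: cell (2,3)='.' (+2 fires, +4 burnt)
Step 8: cell (2,3)='.' (+1 fires, +2 burnt)
Step 9: cell (2,3)='.' (+0 fires, +1 burnt)
  fire out at step 9

3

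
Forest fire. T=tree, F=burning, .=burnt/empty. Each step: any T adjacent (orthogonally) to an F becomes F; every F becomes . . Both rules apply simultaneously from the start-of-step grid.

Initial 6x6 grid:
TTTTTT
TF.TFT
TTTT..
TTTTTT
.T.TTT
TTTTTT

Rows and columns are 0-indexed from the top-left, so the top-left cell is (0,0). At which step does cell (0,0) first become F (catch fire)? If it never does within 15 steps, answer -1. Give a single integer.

Step 1: cell (0,0)='T' (+6 fires, +2 burnt)
Step 2: cell (0,0)='F' (+8 fires, +6 burnt)
  -> target ignites at step 2
Step 3: cell (0,0)='.' (+4 fires, +8 burnt)
Step 4: cell (0,0)='.' (+3 fires, +4 burnt)
Step 5: cell (0,0)='.' (+5 fires, +3 burnt)
Step 6: cell (0,0)='.' (+2 fires, +5 burnt)
Step 7: cell (0,0)='.' (+1 fires, +2 burnt)
Step 8: cell (0,0)='.' (+0 fires, +1 burnt)
  fire out at step 8

2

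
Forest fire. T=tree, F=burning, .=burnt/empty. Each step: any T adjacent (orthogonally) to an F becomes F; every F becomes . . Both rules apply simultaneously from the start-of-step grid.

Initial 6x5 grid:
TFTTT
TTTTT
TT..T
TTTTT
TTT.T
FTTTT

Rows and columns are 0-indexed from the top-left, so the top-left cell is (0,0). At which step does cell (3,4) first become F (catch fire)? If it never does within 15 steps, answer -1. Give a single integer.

Step 1: cell (3,4)='T' (+5 fires, +2 burnt)
Step 2: cell (3,4)='T' (+7 fires, +5 burnt)
Step 3: cell (3,4)='T' (+6 fires, +7 burnt)
Step 4: cell (3,4)='T' (+3 fires, +6 burnt)
Step 5: cell (3,4)='T' (+3 fires, +3 burnt)
Step 6: cell (3,4)='F' (+1 fires, +3 burnt)
  -> target ignites at step 6
Step 7: cell (3,4)='.' (+0 fires, +1 burnt)
  fire out at step 7

6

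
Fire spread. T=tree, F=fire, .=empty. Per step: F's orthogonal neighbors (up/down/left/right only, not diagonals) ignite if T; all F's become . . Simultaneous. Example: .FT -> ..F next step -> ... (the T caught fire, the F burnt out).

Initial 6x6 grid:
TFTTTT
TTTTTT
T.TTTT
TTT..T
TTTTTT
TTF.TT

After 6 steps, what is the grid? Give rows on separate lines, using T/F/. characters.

Step 1: 5 trees catch fire, 2 burn out
  F.FTTT
  TFTTTT
  T.TTTT
  TTT..T
  TTFTTT
  TF..TT
Step 2: 7 trees catch fire, 5 burn out
  ...FTT
  F.FTTT
  T.TTTT
  TTF..T
  TF.FTT
  F...TT
Step 3: 7 trees catch fire, 7 burn out
  ....FT
  ...FTT
  F.FTTT
  TF...T
  F...FT
  ....TT
Step 4: 6 trees catch fire, 7 burn out
  .....F
  ....FT
  ...FTT
  F....T
  .....F
  ....FT
Step 5: 4 trees catch fire, 6 burn out
  ......
  .....F
  ....FT
  .....F
  ......
  .....F
Step 6: 1 trees catch fire, 4 burn out
  ......
  ......
  .....F
  ......
  ......
  ......

......
......
.....F
......
......
......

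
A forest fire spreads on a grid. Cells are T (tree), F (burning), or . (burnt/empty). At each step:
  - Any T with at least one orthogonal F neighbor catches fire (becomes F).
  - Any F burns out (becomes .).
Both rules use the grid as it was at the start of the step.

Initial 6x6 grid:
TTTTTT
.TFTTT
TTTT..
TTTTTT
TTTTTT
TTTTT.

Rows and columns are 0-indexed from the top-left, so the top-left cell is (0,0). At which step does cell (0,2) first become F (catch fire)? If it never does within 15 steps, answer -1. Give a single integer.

Step 1: cell (0,2)='F' (+4 fires, +1 burnt)
  -> target ignites at step 1
Step 2: cell (0,2)='.' (+6 fires, +4 burnt)
Step 3: cell (0,2)='.' (+7 fires, +6 burnt)
Step 4: cell (0,2)='.' (+6 fires, +7 burnt)
Step 5: cell (0,2)='.' (+5 fires, +6 burnt)
Step 6: cell (0,2)='.' (+3 fires, +5 burnt)
Step 7: cell (0,2)='.' (+0 fires, +3 burnt)
  fire out at step 7

1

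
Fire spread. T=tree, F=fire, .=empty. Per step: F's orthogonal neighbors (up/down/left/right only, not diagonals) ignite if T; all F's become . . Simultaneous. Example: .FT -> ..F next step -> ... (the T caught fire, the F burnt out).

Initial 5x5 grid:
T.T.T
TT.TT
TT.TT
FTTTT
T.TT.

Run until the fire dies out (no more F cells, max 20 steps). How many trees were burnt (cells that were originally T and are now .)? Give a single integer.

Step 1: +3 fires, +1 burnt (F count now 3)
Step 2: +3 fires, +3 burnt (F count now 3)
Step 3: +4 fires, +3 burnt (F count now 4)
Step 4: +3 fires, +4 burnt (F count now 3)
Step 5: +2 fires, +3 burnt (F count now 2)
Step 6: +1 fires, +2 burnt (F count now 1)
Step 7: +1 fires, +1 burnt (F count now 1)
Step 8: +0 fires, +1 burnt (F count now 0)
Fire out after step 8
Initially T: 18, now '.': 24
Total burnt (originally-T cells now '.'): 17

Answer: 17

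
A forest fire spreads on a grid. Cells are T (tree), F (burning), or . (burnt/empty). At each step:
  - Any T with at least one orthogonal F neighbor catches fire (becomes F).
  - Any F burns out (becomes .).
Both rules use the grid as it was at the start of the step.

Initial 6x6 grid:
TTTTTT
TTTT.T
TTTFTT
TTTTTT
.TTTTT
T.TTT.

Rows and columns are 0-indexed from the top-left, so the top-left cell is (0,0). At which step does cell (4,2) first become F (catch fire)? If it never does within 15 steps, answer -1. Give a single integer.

Step 1: cell (4,2)='T' (+4 fires, +1 burnt)
Step 2: cell (4,2)='T' (+7 fires, +4 burnt)
Step 3: cell (4,2)='F' (+10 fires, +7 burnt)
  -> target ignites at step 3
Step 4: cell (4,2)='.' (+8 fires, +10 burnt)
Step 5: cell (4,2)='.' (+1 fires, +8 burnt)
Step 6: cell (4,2)='.' (+0 fires, +1 burnt)
  fire out at step 6

3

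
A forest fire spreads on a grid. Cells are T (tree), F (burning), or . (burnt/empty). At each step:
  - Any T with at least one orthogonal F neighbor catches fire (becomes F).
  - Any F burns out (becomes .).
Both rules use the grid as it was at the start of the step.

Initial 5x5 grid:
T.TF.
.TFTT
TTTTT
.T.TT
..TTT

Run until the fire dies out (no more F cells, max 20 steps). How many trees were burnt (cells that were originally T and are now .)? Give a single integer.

Answer: 15

Derivation:
Step 1: +4 fires, +2 burnt (F count now 4)
Step 2: +3 fires, +4 burnt (F count now 3)
Step 3: +4 fires, +3 burnt (F count now 4)
Step 4: +2 fires, +4 burnt (F count now 2)
Step 5: +2 fires, +2 burnt (F count now 2)
Step 6: +0 fires, +2 burnt (F count now 0)
Fire out after step 6
Initially T: 16, now '.': 24
Total burnt (originally-T cells now '.'): 15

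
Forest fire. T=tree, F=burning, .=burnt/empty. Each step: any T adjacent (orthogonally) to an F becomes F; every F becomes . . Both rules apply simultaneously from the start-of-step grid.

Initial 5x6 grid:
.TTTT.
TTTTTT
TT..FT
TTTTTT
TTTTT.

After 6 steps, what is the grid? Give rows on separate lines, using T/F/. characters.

Step 1: 3 trees catch fire, 1 burn out
  .TTTT.
  TTTTFT
  TT...F
  TTTTFT
  TTTTT.
Step 2: 6 trees catch fire, 3 burn out
  .TTTF.
  TTTF.F
  TT....
  TTTF.F
  TTTTF.
Step 3: 4 trees catch fire, 6 burn out
  .TTF..
  TTF...
  TT....
  TTF...
  TTTF..
Step 4: 4 trees catch fire, 4 burn out
  .TF...
  TF....
  TT....
  TF....
  TTF...
Step 5: 5 trees catch fire, 4 burn out
  .F....
  F.....
  TF....
  F.....
  TF....
Step 6: 2 trees catch fire, 5 burn out
  ......
  ......
  F.....
  ......
  F.....

......
......
F.....
......
F.....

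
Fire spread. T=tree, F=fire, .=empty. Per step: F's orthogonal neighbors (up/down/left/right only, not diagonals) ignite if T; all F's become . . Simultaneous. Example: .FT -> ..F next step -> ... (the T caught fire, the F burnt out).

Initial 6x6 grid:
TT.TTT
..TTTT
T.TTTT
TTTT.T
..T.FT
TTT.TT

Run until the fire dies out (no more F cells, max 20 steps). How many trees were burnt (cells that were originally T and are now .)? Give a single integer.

Answer: 24

Derivation:
Step 1: +2 fires, +1 burnt (F count now 2)
Step 2: +2 fires, +2 burnt (F count now 2)
Step 3: +1 fires, +2 burnt (F count now 1)
Step 4: +2 fires, +1 burnt (F count now 2)
Step 5: +3 fires, +2 burnt (F count now 3)
Step 6: +4 fires, +3 burnt (F count now 4)
Step 7: +3 fires, +4 burnt (F count now 3)
Step 8: +2 fires, +3 burnt (F count now 2)
Step 9: +2 fires, +2 burnt (F count now 2)
Step 10: +2 fires, +2 burnt (F count now 2)
Step 11: +1 fires, +2 burnt (F count now 1)
Step 12: +0 fires, +1 burnt (F count now 0)
Fire out after step 12
Initially T: 26, now '.': 34
Total burnt (originally-T cells now '.'): 24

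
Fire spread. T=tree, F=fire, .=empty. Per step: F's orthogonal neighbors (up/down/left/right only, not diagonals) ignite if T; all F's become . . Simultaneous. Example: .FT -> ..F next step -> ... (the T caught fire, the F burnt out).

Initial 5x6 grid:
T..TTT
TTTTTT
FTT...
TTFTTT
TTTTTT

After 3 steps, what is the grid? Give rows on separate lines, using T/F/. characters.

Step 1: 7 trees catch fire, 2 burn out
  T..TTT
  FTTTTT
  .FF...
  FF.FTT
  TTFTTT
Step 2: 7 trees catch fire, 7 burn out
  F..TTT
  .FFTTT
  ......
  ....FT
  FF.FTT
Step 3: 3 trees catch fire, 7 burn out
  ...TTT
  ...FTT
  ......
  .....F
  ....FT

...TTT
...FTT
......
.....F
....FT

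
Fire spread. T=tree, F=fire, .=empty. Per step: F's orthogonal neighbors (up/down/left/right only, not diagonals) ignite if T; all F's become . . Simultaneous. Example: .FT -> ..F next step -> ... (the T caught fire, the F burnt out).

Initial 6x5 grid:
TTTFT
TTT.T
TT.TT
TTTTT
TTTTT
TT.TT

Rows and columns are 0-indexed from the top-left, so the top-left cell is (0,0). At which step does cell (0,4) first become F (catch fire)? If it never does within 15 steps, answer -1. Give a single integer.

Step 1: cell (0,4)='F' (+2 fires, +1 burnt)
  -> target ignites at step 1
Step 2: cell (0,4)='.' (+3 fires, +2 burnt)
Step 3: cell (0,4)='.' (+3 fires, +3 burnt)
Step 4: cell (0,4)='.' (+4 fires, +3 burnt)
Step 5: cell (0,4)='.' (+4 fires, +4 burnt)
Step 6: cell (0,4)='.' (+5 fires, +4 burnt)
Step 7: cell (0,4)='.' (+4 fires, +5 burnt)
Step 8: cell (0,4)='.' (+1 fires, +4 burnt)
Step 9: cell (0,4)='.' (+0 fires, +1 burnt)
  fire out at step 9

1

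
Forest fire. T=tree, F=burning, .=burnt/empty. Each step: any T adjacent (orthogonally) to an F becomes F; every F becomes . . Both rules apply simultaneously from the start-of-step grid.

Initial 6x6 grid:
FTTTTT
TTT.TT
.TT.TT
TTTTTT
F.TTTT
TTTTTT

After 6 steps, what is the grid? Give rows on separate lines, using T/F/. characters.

Step 1: 4 trees catch fire, 2 burn out
  .FTTTT
  FTT.TT
  .TT.TT
  FTTTTT
  ..TTTT
  FTTTTT
Step 2: 4 trees catch fire, 4 burn out
  ..FTTT
  .FT.TT
  .TT.TT
  .FTTTT
  ..TTTT
  .FTTTT
Step 3: 5 trees catch fire, 4 burn out
  ...FTT
  ..F.TT
  .FT.TT
  ..FTTT
  ..TTTT
  ..FTTT
Step 4: 5 trees catch fire, 5 burn out
  ....FT
  ....TT
  ..F.TT
  ...FTT
  ..FTTT
  ...FTT
Step 5: 5 trees catch fire, 5 burn out
  .....F
  ....FT
  ....TT
  ....FT
  ...FTT
  ....FT
Step 6: 5 trees catch fire, 5 burn out
  ......
  .....F
  ....FT
  .....F
  ....FT
  .....F

......
.....F
....FT
.....F
....FT
.....F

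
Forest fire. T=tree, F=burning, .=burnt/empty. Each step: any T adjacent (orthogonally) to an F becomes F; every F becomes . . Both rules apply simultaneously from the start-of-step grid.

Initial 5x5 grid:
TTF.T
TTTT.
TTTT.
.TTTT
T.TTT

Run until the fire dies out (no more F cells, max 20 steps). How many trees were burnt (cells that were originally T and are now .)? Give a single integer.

Answer: 17

Derivation:
Step 1: +2 fires, +1 burnt (F count now 2)
Step 2: +4 fires, +2 burnt (F count now 4)
Step 3: +4 fires, +4 burnt (F count now 4)
Step 4: +4 fires, +4 burnt (F count now 4)
Step 5: +2 fires, +4 burnt (F count now 2)
Step 6: +1 fires, +2 burnt (F count now 1)
Step 7: +0 fires, +1 burnt (F count now 0)
Fire out after step 7
Initially T: 19, now '.': 23
Total burnt (originally-T cells now '.'): 17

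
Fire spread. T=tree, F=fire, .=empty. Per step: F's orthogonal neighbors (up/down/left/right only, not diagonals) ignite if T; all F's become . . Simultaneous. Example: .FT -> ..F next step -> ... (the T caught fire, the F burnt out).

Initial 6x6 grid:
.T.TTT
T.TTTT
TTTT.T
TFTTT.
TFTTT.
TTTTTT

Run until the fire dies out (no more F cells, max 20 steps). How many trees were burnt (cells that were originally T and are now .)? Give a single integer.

Step 1: +6 fires, +2 burnt (F count now 6)
Step 2: +6 fires, +6 burnt (F count now 6)
Step 3: +6 fires, +6 burnt (F count now 6)
Step 4: +2 fires, +6 burnt (F count now 2)
Step 5: +3 fires, +2 burnt (F count now 3)
Step 6: +2 fires, +3 burnt (F count now 2)
Step 7: +2 fires, +2 burnt (F count now 2)
Step 8: +0 fires, +2 burnt (F count now 0)
Fire out after step 8
Initially T: 28, now '.': 35
Total burnt (originally-T cells now '.'): 27

Answer: 27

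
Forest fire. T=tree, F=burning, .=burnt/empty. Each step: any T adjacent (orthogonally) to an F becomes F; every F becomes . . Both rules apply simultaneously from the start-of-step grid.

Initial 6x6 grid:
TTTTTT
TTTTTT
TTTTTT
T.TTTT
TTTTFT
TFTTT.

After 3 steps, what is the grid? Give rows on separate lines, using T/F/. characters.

Step 1: 7 trees catch fire, 2 burn out
  TTTTTT
  TTTTTT
  TTTTTT
  T.TTFT
  TFTF.F
  F.FTF.
Step 2: 6 trees catch fire, 7 burn out
  TTTTTT
  TTTTTT
  TTTTFT
  T.TF.F
  F.F...
  ...F..
Step 3: 5 trees catch fire, 6 burn out
  TTTTTT
  TTTTFT
  TTTF.F
  F.F...
  ......
  ......

TTTTTT
TTTTFT
TTTF.F
F.F...
......
......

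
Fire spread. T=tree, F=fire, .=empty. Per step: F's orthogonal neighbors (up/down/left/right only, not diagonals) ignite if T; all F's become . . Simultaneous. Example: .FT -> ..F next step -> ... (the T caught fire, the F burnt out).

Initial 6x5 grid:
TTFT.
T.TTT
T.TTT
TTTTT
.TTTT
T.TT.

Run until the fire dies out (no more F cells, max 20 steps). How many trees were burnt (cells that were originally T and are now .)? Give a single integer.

Answer: 22

Derivation:
Step 1: +3 fires, +1 burnt (F count now 3)
Step 2: +3 fires, +3 burnt (F count now 3)
Step 3: +4 fires, +3 burnt (F count now 4)
Step 4: +5 fires, +4 burnt (F count now 5)
Step 5: +5 fires, +5 burnt (F count now 5)
Step 6: +2 fires, +5 burnt (F count now 2)
Step 7: +0 fires, +2 burnt (F count now 0)
Fire out after step 7
Initially T: 23, now '.': 29
Total burnt (originally-T cells now '.'): 22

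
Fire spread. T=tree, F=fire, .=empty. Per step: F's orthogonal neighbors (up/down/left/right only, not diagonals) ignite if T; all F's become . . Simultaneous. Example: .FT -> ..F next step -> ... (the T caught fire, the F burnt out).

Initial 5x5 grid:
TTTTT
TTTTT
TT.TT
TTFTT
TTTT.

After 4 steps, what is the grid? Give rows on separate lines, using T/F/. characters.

Step 1: 3 trees catch fire, 1 burn out
  TTTTT
  TTTTT
  TT.TT
  TF.FT
  TTFT.
Step 2: 6 trees catch fire, 3 burn out
  TTTTT
  TTTTT
  TF.FT
  F...F
  TF.F.
Step 3: 5 trees catch fire, 6 burn out
  TTTTT
  TFTFT
  F...F
  .....
  F....
Step 4: 5 trees catch fire, 5 burn out
  TFTFT
  F.F.F
  .....
  .....
  .....

TFTFT
F.F.F
.....
.....
.....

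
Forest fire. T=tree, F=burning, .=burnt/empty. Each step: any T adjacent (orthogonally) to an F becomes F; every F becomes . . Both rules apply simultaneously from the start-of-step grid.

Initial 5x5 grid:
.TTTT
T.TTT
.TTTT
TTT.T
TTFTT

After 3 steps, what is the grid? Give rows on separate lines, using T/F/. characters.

Step 1: 3 trees catch fire, 1 burn out
  .TTTT
  T.TTT
  .TTTT
  TTF.T
  TF.FT
Step 2: 4 trees catch fire, 3 burn out
  .TTTT
  T.TTT
  .TFTT
  TF..T
  F...F
Step 3: 5 trees catch fire, 4 burn out
  .TTTT
  T.FTT
  .F.FT
  F...F
  .....

.TTTT
T.FTT
.F.FT
F...F
.....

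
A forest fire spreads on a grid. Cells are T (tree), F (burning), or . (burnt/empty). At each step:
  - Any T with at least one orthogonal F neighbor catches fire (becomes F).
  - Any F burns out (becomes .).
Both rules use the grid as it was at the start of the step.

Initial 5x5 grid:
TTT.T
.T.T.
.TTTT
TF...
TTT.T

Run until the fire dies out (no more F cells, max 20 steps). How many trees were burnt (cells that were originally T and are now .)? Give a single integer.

Answer: 13

Derivation:
Step 1: +3 fires, +1 burnt (F count now 3)
Step 2: +4 fires, +3 burnt (F count now 4)
Step 3: +2 fires, +4 burnt (F count now 2)
Step 4: +4 fires, +2 burnt (F count now 4)
Step 5: +0 fires, +4 burnt (F count now 0)
Fire out after step 5
Initially T: 15, now '.': 23
Total burnt (originally-T cells now '.'): 13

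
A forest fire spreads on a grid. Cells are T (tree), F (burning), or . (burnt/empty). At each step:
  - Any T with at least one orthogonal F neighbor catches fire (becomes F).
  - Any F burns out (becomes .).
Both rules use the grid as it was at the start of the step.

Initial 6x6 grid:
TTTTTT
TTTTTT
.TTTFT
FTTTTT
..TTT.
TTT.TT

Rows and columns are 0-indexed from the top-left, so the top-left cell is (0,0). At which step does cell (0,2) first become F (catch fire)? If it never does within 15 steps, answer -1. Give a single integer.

Step 1: cell (0,2)='T' (+5 fires, +2 burnt)
Step 2: cell (0,2)='T' (+9 fires, +5 burnt)
Step 3: cell (0,2)='T' (+7 fires, +9 burnt)
Step 4: cell (0,2)='F' (+5 fires, +7 burnt)
  -> target ignites at step 4
Step 5: cell (0,2)='.' (+2 fires, +5 burnt)
Step 6: cell (0,2)='.' (+1 fires, +2 burnt)
Step 7: cell (0,2)='.' (+0 fires, +1 burnt)
  fire out at step 7

4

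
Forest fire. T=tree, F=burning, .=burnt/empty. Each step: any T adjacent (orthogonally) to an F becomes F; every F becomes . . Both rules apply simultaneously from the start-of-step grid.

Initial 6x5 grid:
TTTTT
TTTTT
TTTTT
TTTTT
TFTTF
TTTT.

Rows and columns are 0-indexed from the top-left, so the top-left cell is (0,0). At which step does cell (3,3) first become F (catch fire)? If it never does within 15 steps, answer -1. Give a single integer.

Step 1: cell (3,3)='T' (+6 fires, +2 burnt)
Step 2: cell (3,3)='F' (+8 fires, +6 burnt)
  -> target ignites at step 2
Step 3: cell (3,3)='.' (+5 fires, +8 burnt)
Step 4: cell (3,3)='.' (+5 fires, +5 burnt)
Step 5: cell (3,3)='.' (+3 fires, +5 burnt)
Step 6: cell (3,3)='.' (+0 fires, +3 burnt)
  fire out at step 6

2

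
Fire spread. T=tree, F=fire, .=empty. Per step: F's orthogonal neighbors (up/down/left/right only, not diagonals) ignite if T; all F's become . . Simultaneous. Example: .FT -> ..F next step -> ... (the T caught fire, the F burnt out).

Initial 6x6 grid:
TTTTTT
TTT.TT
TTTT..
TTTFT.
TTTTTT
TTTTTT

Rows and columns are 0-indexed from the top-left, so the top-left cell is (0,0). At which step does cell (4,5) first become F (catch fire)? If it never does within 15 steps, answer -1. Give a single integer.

Step 1: cell (4,5)='T' (+4 fires, +1 burnt)
Step 2: cell (4,5)='T' (+5 fires, +4 burnt)
Step 3: cell (4,5)='F' (+7 fires, +5 burnt)
  -> target ignites at step 3
Step 4: cell (4,5)='.' (+6 fires, +7 burnt)
Step 5: cell (4,5)='.' (+4 fires, +6 burnt)
Step 6: cell (4,5)='.' (+2 fires, +4 burnt)
Step 7: cell (4,5)='.' (+2 fires, +2 burnt)
Step 8: cell (4,5)='.' (+1 fires, +2 burnt)
Step 9: cell (4,5)='.' (+0 fires, +1 burnt)
  fire out at step 9

3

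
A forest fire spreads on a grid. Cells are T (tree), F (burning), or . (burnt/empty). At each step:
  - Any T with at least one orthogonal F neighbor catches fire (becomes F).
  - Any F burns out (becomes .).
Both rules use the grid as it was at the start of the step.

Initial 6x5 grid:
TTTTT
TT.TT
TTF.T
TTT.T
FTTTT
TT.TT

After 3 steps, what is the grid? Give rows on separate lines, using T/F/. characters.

Step 1: 5 trees catch fire, 2 burn out
  TTTTT
  TT.TT
  TF..T
  FTF.T
  .FTTT
  FT.TT
Step 2: 5 trees catch fire, 5 burn out
  TTTTT
  TF.TT
  F...T
  .F..T
  ..FTT
  .F.TT
Step 3: 3 trees catch fire, 5 burn out
  TFTTT
  F..TT
  ....T
  ....T
  ...FT
  ...TT

TFTTT
F..TT
....T
....T
...FT
...TT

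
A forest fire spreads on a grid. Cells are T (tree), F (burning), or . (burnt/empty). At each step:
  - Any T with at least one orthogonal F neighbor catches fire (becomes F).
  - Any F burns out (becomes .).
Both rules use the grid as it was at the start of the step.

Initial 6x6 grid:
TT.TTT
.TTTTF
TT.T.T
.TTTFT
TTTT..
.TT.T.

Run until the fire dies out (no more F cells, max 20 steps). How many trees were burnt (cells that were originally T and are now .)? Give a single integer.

Answer: 23

Derivation:
Step 1: +5 fires, +2 burnt (F count now 5)
Step 2: +5 fires, +5 burnt (F count now 5)
Step 3: +4 fires, +5 burnt (F count now 4)
Step 4: +4 fires, +4 burnt (F count now 4)
Step 5: +4 fires, +4 burnt (F count now 4)
Step 6: +1 fires, +4 burnt (F count now 1)
Step 7: +0 fires, +1 burnt (F count now 0)
Fire out after step 7
Initially T: 24, now '.': 35
Total burnt (originally-T cells now '.'): 23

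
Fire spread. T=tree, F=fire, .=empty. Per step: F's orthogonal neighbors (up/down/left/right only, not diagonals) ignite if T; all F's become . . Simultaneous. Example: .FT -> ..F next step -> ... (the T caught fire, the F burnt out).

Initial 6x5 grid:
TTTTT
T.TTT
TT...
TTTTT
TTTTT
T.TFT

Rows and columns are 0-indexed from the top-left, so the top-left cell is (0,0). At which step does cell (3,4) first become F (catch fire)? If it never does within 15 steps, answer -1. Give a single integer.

Step 1: cell (3,4)='T' (+3 fires, +1 burnt)
Step 2: cell (3,4)='T' (+3 fires, +3 burnt)
Step 3: cell (3,4)='F' (+3 fires, +3 burnt)
  -> target ignites at step 3
Step 4: cell (3,4)='.' (+2 fires, +3 burnt)
Step 5: cell (3,4)='.' (+3 fires, +2 burnt)
Step 6: cell (3,4)='.' (+1 fires, +3 burnt)
Step 7: cell (3,4)='.' (+1 fires, +1 burnt)
Step 8: cell (3,4)='.' (+1 fires, +1 burnt)
Step 9: cell (3,4)='.' (+1 fires, +1 burnt)
Step 10: cell (3,4)='.' (+1 fires, +1 burnt)
Step 11: cell (3,4)='.' (+2 fires, +1 burnt)
Step 12: cell (3,4)='.' (+2 fires, +2 burnt)
Step 13: cell (3,4)='.' (+1 fires, +2 burnt)
Step 14: cell (3,4)='.' (+0 fires, +1 burnt)
  fire out at step 14

3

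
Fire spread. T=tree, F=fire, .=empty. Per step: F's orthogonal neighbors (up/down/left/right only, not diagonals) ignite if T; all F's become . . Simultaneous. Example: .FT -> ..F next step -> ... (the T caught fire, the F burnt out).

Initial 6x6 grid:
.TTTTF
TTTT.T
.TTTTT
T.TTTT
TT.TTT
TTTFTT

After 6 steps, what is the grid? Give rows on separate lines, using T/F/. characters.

Step 1: 5 trees catch fire, 2 burn out
  .TTTF.
  TTTT.F
  .TTTTT
  T.TTTT
  TT.FTT
  TTF.FT
Step 2: 6 trees catch fire, 5 burn out
  .TTF..
  TTTT..
  .TTTTF
  T.TFTT
  TT..FT
  TF...F
Step 3: 10 trees catch fire, 6 burn out
  .TF...
  TTTF..
  .TTFF.
  T.F.FF
  TF...F
  F.....
Step 4: 4 trees catch fire, 10 burn out
  .F....
  TTF...
  .TF...
  T.....
  F.....
  ......
Step 5: 3 trees catch fire, 4 burn out
  ......
  TF....
  .F....
  F.....
  ......
  ......
Step 6: 1 trees catch fire, 3 burn out
  ......
  F.....
  ......
  ......
  ......
  ......

......
F.....
......
......
......
......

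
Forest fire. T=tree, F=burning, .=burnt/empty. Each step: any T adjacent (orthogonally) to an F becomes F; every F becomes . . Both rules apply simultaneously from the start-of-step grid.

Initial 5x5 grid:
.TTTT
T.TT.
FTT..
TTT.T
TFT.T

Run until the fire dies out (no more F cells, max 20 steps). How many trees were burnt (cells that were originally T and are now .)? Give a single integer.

Step 1: +6 fires, +2 burnt (F count now 6)
Step 2: +2 fires, +6 burnt (F count now 2)
Step 3: +1 fires, +2 burnt (F count now 1)
Step 4: +2 fires, +1 burnt (F count now 2)
Step 5: +2 fires, +2 burnt (F count now 2)
Step 6: +1 fires, +2 burnt (F count now 1)
Step 7: +0 fires, +1 burnt (F count now 0)
Fire out after step 7
Initially T: 16, now '.': 23
Total burnt (originally-T cells now '.'): 14

Answer: 14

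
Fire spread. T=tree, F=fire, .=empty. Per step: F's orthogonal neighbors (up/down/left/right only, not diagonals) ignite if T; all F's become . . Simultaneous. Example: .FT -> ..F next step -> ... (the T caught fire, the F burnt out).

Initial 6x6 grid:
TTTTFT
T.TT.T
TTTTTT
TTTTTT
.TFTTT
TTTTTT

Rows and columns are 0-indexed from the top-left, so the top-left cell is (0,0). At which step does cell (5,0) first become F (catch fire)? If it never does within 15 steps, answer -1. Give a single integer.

Step 1: cell (5,0)='T' (+6 fires, +2 burnt)
Step 2: cell (5,0)='T' (+9 fires, +6 burnt)
Step 3: cell (5,0)='F' (+10 fires, +9 burnt)
  -> target ignites at step 3
Step 4: cell (5,0)='.' (+5 fires, +10 burnt)
Step 5: cell (5,0)='.' (+1 fires, +5 burnt)
Step 6: cell (5,0)='.' (+0 fires, +1 burnt)
  fire out at step 6

3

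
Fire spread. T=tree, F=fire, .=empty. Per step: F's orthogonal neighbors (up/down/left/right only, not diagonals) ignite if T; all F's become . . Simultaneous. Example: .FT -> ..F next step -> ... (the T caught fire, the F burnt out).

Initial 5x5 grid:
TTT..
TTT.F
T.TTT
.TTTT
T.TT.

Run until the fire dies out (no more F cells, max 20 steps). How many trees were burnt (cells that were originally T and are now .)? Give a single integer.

Step 1: +1 fires, +1 burnt (F count now 1)
Step 2: +2 fires, +1 burnt (F count now 2)
Step 3: +2 fires, +2 burnt (F count now 2)
Step 4: +3 fires, +2 burnt (F count now 3)
Step 5: +4 fires, +3 burnt (F count now 4)
Step 6: +2 fires, +4 burnt (F count now 2)
Step 7: +2 fires, +2 burnt (F count now 2)
Step 8: +0 fires, +2 burnt (F count now 0)
Fire out after step 8
Initially T: 17, now '.': 24
Total burnt (originally-T cells now '.'): 16

Answer: 16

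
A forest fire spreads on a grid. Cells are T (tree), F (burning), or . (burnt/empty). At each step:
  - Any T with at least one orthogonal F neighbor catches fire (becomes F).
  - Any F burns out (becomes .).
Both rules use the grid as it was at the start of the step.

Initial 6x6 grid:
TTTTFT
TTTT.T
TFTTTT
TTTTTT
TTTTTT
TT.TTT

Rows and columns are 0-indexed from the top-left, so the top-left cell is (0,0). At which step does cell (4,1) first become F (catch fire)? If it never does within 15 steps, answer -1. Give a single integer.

Step 1: cell (4,1)='T' (+6 fires, +2 burnt)
Step 2: cell (4,1)='F' (+10 fires, +6 burnt)
  -> target ignites at step 2
Step 3: cell (4,1)='.' (+7 fires, +10 burnt)
Step 4: cell (4,1)='.' (+4 fires, +7 burnt)
Step 5: cell (4,1)='.' (+3 fires, +4 burnt)
Step 6: cell (4,1)='.' (+2 fires, +3 burnt)
Step 7: cell (4,1)='.' (+0 fires, +2 burnt)
  fire out at step 7

2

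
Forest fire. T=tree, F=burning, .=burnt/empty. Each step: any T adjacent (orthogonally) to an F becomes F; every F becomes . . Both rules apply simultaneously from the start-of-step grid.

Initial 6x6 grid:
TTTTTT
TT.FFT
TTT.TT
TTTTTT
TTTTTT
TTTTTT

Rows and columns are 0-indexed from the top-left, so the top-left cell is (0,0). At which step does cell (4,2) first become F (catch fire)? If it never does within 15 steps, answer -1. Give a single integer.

Step 1: cell (4,2)='T' (+4 fires, +2 burnt)
Step 2: cell (4,2)='T' (+4 fires, +4 burnt)
Step 3: cell (4,2)='T' (+4 fires, +4 burnt)
Step 4: cell (4,2)='T' (+6 fires, +4 burnt)
Step 5: cell (4,2)='F' (+7 fires, +6 burnt)
  -> target ignites at step 5
Step 6: cell (4,2)='.' (+4 fires, +7 burnt)
Step 7: cell (4,2)='.' (+2 fires, +4 burnt)
Step 8: cell (4,2)='.' (+1 fires, +2 burnt)
Step 9: cell (4,2)='.' (+0 fires, +1 burnt)
  fire out at step 9

5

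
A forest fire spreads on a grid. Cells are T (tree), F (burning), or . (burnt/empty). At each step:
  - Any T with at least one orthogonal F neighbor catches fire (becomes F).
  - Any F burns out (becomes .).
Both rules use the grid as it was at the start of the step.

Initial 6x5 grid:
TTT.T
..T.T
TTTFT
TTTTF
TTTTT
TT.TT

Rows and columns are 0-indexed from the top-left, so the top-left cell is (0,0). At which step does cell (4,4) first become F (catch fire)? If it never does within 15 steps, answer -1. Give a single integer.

Step 1: cell (4,4)='F' (+4 fires, +2 burnt)
  -> target ignites at step 1
Step 2: cell (4,4)='.' (+6 fires, +4 burnt)
Step 3: cell (4,4)='.' (+6 fires, +6 burnt)
Step 4: cell (4,4)='.' (+3 fires, +6 burnt)
Step 5: cell (4,4)='.' (+3 fires, +3 burnt)
Step 6: cell (4,4)='.' (+1 fires, +3 burnt)
Step 7: cell (4,4)='.' (+0 fires, +1 burnt)
  fire out at step 7

1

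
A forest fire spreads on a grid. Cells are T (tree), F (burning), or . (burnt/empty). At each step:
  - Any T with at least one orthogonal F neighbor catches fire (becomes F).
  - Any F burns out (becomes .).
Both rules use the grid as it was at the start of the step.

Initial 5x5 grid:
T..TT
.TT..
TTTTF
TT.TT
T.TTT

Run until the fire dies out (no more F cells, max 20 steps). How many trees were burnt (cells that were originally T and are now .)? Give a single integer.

Step 1: +2 fires, +1 burnt (F count now 2)
Step 2: +3 fires, +2 burnt (F count now 3)
Step 3: +3 fires, +3 burnt (F count now 3)
Step 4: +4 fires, +3 burnt (F count now 4)
Step 5: +1 fires, +4 burnt (F count now 1)
Step 6: +1 fires, +1 burnt (F count now 1)
Step 7: +0 fires, +1 burnt (F count now 0)
Fire out after step 7
Initially T: 17, now '.': 22
Total burnt (originally-T cells now '.'): 14

Answer: 14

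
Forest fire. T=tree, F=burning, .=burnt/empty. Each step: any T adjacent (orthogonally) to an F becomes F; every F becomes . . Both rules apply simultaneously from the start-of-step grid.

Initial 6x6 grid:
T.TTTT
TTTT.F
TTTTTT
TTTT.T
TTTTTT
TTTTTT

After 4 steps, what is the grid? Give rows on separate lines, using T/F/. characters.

Step 1: 2 trees catch fire, 1 burn out
  T.TTTF
  TTTT..
  TTTTTF
  TTTT.T
  TTTTTT
  TTTTTT
Step 2: 3 trees catch fire, 2 burn out
  T.TTF.
  TTTT..
  TTTTF.
  TTTT.F
  TTTTTT
  TTTTTT
Step 3: 3 trees catch fire, 3 burn out
  T.TF..
  TTTT..
  TTTF..
  TTTT..
  TTTTTF
  TTTTTT
Step 4: 6 trees catch fire, 3 burn out
  T.F...
  TTTF..
  TTF...
  TTTF..
  TTTTF.
  TTTTTF

T.F...
TTTF..
TTF...
TTTF..
TTTTF.
TTTTTF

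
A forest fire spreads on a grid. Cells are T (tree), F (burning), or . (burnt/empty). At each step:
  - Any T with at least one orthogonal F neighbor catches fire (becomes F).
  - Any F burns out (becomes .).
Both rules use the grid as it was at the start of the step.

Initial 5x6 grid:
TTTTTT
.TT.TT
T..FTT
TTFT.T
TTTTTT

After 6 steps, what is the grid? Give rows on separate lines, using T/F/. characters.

Step 1: 4 trees catch fire, 2 burn out
  TTTTTT
  .TT.TT
  T...FT
  TF.F.T
  TTFTTT
Step 2: 5 trees catch fire, 4 burn out
  TTTTTT
  .TT.FT
  T....F
  F....T
  TF.FTT
Step 3: 6 trees catch fire, 5 burn out
  TTTTFT
  .TT..F
  F.....
  .....F
  F...FT
Step 4: 3 trees catch fire, 6 burn out
  TTTF.F
  .TT...
  ......
  ......
  .....F
Step 5: 1 trees catch fire, 3 burn out
  TTF...
  .TT...
  ......
  ......
  ......
Step 6: 2 trees catch fire, 1 burn out
  TF....
  .TF...
  ......
  ......
  ......

TF....
.TF...
......
......
......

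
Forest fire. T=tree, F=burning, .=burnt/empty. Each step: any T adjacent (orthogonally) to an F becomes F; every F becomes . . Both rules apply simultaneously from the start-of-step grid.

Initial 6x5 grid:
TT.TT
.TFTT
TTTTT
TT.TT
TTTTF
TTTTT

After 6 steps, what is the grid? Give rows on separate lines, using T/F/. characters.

Step 1: 6 trees catch fire, 2 burn out
  TT.TT
  .F.FT
  TTFTT
  TT.TF
  TTTF.
  TTTTF
Step 2: 9 trees catch fire, 6 burn out
  TF.FT
  ....F
  TF.FF
  TT.F.
  TTF..
  TTTF.
Step 3: 6 trees catch fire, 9 burn out
  F...F
  .....
  F....
  TF...
  TF...
  TTF..
Step 4: 3 trees catch fire, 6 burn out
  .....
  .....
  .....
  F....
  F....
  TF...
Step 5: 1 trees catch fire, 3 burn out
  .....
  .....
  .....
  .....
  .....
  F....
Step 6: 0 trees catch fire, 1 burn out
  .....
  .....
  .....
  .....
  .....
  .....

.....
.....
.....
.....
.....
.....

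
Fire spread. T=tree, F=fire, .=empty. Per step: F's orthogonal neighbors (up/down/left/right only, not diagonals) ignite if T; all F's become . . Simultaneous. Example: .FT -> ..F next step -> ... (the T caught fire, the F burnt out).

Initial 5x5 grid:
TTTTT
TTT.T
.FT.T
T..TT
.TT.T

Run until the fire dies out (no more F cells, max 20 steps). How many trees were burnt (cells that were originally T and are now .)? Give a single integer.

Answer: 14

Derivation:
Step 1: +2 fires, +1 burnt (F count now 2)
Step 2: +3 fires, +2 burnt (F count now 3)
Step 3: +2 fires, +3 burnt (F count now 2)
Step 4: +1 fires, +2 burnt (F count now 1)
Step 5: +1 fires, +1 burnt (F count now 1)
Step 6: +1 fires, +1 burnt (F count now 1)
Step 7: +1 fires, +1 burnt (F count now 1)
Step 8: +1 fires, +1 burnt (F count now 1)
Step 9: +2 fires, +1 burnt (F count now 2)
Step 10: +0 fires, +2 burnt (F count now 0)
Fire out after step 10
Initially T: 17, now '.': 22
Total burnt (originally-T cells now '.'): 14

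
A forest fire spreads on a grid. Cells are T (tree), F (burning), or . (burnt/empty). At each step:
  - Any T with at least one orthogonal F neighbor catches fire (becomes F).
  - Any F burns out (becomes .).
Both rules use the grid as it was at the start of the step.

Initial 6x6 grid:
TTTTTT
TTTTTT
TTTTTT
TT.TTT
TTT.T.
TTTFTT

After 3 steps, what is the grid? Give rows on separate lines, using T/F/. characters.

Step 1: 2 trees catch fire, 1 burn out
  TTTTTT
  TTTTTT
  TTTTTT
  TT.TTT
  TTT.T.
  TTF.FT
Step 2: 4 trees catch fire, 2 burn out
  TTTTTT
  TTTTTT
  TTTTTT
  TT.TTT
  TTF.F.
  TF...F
Step 3: 3 trees catch fire, 4 burn out
  TTTTTT
  TTTTTT
  TTTTTT
  TT.TFT
  TF....
  F.....

TTTTTT
TTTTTT
TTTTTT
TT.TFT
TF....
F.....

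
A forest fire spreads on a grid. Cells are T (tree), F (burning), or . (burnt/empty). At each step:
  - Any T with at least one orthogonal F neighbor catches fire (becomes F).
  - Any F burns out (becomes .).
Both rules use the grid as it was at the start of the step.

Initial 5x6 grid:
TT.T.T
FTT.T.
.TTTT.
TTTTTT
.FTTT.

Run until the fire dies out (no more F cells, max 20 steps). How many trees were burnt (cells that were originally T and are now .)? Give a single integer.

Step 1: +4 fires, +2 burnt (F count now 4)
Step 2: +6 fires, +4 burnt (F count now 6)
Step 3: +3 fires, +6 burnt (F count now 3)
Step 4: +2 fires, +3 burnt (F count now 2)
Step 5: +2 fires, +2 burnt (F count now 2)
Step 6: +1 fires, +2 burnt (F count now 1)
Step 7: +0 fires, +1 burnt (F count now 0)
Fire out after step 7
Initially T: 20, now '.': 28
Total burnt (originally-T cells now '.'): 18

Answer: 18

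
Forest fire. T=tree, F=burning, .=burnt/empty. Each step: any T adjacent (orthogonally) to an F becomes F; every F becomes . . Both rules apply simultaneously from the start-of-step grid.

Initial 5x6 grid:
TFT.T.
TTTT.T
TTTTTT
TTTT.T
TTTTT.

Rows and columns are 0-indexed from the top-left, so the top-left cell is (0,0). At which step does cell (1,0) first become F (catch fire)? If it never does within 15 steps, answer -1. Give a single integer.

Step 1: cell (1,0)='T' (+3 fires, +1 burnt)
Step 2: cell (1,0)='F' (+3 fires, +3 burnt)
  -> target ignites at step 2
Step 3: cell (1,0)='.' (+4 fires, +3 burnt)
Step 4: cell (1,0)='.' (+4 fires, +4 burnt)
Step 5: cell (1,0)='.' (+4 fires, +4 burnt)
Step 6: cell (1,0)='.' (+2 fires, +4 burnt)
Step 7: cell (1,0)='.' (+3 fires, +2 burnt)
Step 8: cell (1,0)='.' (+0 fires, +3 burnt)
  fire out at step 8

2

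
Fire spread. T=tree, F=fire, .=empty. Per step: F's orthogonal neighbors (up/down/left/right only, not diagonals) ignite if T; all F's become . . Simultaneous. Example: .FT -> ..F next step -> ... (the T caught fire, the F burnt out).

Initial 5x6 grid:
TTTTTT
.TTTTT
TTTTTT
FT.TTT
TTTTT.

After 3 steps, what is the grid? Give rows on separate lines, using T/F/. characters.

Step 1: 3 trees catch fire, 1 burn out
  TTTTTT
  .TTTTT
  FTTTTT
  .F.TTT
  FTTTT.
Step 2: 2 trees catch fire, 3 burn out
  TTTTTT
  .TTTTT
  .FTTTT
  ...TTT
  .FTTT.
Step 3: 3 trees catch fire, 2 burn out
  TTTTTT
  .FTTTT
  ..FTTT
  ...TTT
  ..FTT.

TTTTTT
.FTTTT
..FTTT
...TTT
..FTT.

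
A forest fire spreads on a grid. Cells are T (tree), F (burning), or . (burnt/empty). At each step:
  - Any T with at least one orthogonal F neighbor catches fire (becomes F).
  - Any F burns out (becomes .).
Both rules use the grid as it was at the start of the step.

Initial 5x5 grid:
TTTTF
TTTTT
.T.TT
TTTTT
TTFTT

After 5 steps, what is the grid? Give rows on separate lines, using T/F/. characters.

Step 1: 5 trees catch fire, 2 burn out
  TTTF.
  TTTTF
  .T.TT
  TTFTT
  TF.FT
Step 2: 7 trees catch fire, 5 burn out
  TTF..
  TTTF.
  .T.TF
  TF.FT
  F...F
Step 3: 6 trees catch fire, 7 burn out
  TF...
  TTF..
  .F.F.
  F...F
  .....
Step 4: 2 trees catch fire, 6 burn out
  F....
  TF...
  .....
  .....
  .....
Step 5: 1 trees catch fire, 2 burn out
  .....
  F....
  .....
  .....
  .....

.....
F....
.....
.....
.....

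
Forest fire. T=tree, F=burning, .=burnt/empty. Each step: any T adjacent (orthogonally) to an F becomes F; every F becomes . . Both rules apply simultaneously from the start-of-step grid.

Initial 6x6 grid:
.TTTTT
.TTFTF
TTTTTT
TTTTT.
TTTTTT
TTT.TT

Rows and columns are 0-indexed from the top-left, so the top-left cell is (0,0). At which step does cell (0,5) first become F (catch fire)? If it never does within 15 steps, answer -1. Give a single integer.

Step 1: cell (0,5)='F' (+6 fires, +2 burnt)
  -> target ignites at step 1
Step 2: cell (0,5)='.' (+6 fires, +6 burnt)
Step 3: cell (0,5)='.' (+5 fires, +6 burnt)
Step 4: cell (0,5)='.' (+4 fires, +5 burnt)
Step 5: cell (0,5)='.' (+5 fires, +4 burnt)
Step 6: cell (0,5)='.' (+3 fires, +5 burnt)
Step 7: cell (0,5)='.' (+1 fires, +3 burnt)
Step 8: cell (0,5)='.' (+0 fires, +1 burnt)
  fire out at step 8

1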